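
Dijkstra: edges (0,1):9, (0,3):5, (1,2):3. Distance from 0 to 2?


Dijkstra from 0:
Distances: {0: 0, 1: 9, 2: 12, 3: 5}
Shortest distance to 2 = 12, path = [0, 1, 2]


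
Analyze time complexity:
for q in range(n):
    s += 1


Per nesting level: O(n) = O(n)
Complexity: O(n)


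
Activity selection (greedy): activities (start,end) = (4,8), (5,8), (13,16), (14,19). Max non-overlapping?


Greedy: pick earliest-ending, then skip overlaps.
Selected (2 activities): [(4, 8), (13, 16)]


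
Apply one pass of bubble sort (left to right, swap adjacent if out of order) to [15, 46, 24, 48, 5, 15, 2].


After one pass: [15, 24, 46, 5, 15, 2, 48]


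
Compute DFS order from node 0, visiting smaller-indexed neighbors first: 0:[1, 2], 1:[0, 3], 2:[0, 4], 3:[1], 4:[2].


DFS stack-based: start with [0]
Visit order: [0, 1, 3, 2, 4]


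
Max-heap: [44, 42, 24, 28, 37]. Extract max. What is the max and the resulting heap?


Max = 44
Replace root with last, heapify down
Resulting heap: [42, 37, 24, 28]


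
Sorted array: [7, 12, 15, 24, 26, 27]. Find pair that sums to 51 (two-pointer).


Two pointers: lo=0, hi=5
Found pair: (24, 27) summing to 51


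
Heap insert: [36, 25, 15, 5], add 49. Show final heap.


Append 49: [36, 25, 15, 5, 49]
Bubble up: swap idx 4(49) with idx 1(25); swap idx 1(49) with idx 0(36)
Result: [49, 36, 15, 5, 25]


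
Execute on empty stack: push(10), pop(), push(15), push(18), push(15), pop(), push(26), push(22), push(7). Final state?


push(10) -> [10]
pop() returns 10 -> []
push(15) -> [15]
push(18) -> [15, 18]
push(15) -> [15, 18, 15]
pop() returns 15 -> [15, 18]
push(26) -> [15, 18, 26]
push(22) -> [15, 18, 26, 22]
push(7) -> [15, 18, 26, 22, 7]
Final stack (bottom to top): [15, 18, 26, 22, 7]


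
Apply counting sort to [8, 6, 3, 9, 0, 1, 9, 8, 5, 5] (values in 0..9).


Count array: [1, 1, 0, 1, 0, 2, 1, 0, 2, 2]
Reconstruct: [0, 1, 3, 5, 5, 6, 8, 8, 9, 9]


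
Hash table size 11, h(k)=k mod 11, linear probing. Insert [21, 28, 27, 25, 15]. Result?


Insertions: 21->slot 10; 28->slot 6; 27->slot 5; 25->slot 3; 15->slot 4
Table: [None, None, None, 25, 15, 27, 28, None, None, None, 21]


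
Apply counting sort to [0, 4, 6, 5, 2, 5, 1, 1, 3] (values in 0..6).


Count array: [1, 2, 1, 1, 1, 2, 1]
Reconstruct: [0, 1, 1, 2, 3, 4, 5, 5, 6]


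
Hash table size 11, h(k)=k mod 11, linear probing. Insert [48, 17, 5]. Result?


Insertions: 48->slot 4; 17->slot 6; 5->slot 5
Table: [None, None, None, None, 48, 5, 17, None, None, None, None]


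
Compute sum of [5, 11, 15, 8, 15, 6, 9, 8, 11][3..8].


Prefix sums: [0, 5, 16, 31, 39, 54, 60, 69, 77, 88]
Sum[3..8] = prefix[9] - prefix[3] = 88 - 31 = 57


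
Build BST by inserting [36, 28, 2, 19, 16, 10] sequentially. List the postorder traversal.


Root = 36; build tree by BST insertion.
Postorder traversal: [10, 16, 19, 2, 28, 36]


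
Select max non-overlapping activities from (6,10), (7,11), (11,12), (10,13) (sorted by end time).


Greedy: pick earliest-ending, then skip overlaps.
Selected (2 activities): [(6, 10), (11, 12)]


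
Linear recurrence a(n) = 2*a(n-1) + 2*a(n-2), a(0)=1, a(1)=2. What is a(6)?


Build bottom-up:
...a(4)=44, a(5)=120, a(6)=2*120+2*44=328


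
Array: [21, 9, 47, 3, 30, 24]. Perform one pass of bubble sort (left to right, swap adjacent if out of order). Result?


After one pass: [9, 21, 3, 30, 24, 47]


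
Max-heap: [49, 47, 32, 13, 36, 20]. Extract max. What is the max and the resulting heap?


Max = 49
Replace root with last, heapify down
Resulting heap: [47, 36, 32, 13, 20]


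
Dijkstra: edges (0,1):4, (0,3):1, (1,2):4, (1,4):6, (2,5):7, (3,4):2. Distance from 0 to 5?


Dijkstra from 0:
Distances: {0: 0, 1: 4, 2: 8, 3: 1, 4: 3, 5: 15}
Shortest distance to 5 = 15, path = [0, 1, 2, 5]


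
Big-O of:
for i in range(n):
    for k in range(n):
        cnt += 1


Per nesting level: O(n) * O(n) = O(n^2)
Complexity: O(n^2)


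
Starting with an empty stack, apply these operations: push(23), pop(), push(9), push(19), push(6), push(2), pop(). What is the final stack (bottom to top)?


push(23) -> [23]
pop() returns 23 -> []
push(9) -> [9]
push(19) -> [9, 19]
push(6) -> [9, 19, 6]
push(2) -> [9, 19, 6, 2]
pop() returns 2 -> [9, 19, 6]
Final stack (bottom to top): [9, 19, 6]


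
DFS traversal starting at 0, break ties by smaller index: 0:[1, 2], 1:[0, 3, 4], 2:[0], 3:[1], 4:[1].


DFS stack-based: start with [0]
Visit order: [0, 1, 3, 4, 2]


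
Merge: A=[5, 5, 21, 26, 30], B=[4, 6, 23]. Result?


Compare heads, take smaller each step.
Merged: [4, 5, 5, 6, 21, 23, 26, 30]


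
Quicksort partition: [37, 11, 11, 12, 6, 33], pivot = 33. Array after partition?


Elements <= 33 go left of pivot.
Result: [11, 11, 12, 6, 33, 37], pivot at index 4


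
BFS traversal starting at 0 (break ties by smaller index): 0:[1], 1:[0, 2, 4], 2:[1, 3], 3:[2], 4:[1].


BFS queue: start with [0]
Visit order: [0, 1, 2, 4, 3]


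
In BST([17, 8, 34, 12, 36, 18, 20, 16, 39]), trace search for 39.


BST root = 17
Search for 39: compare at each node
Path: [17, 34, 36, 39]


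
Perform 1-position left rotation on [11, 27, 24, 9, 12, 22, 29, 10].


Left rotate by 1: [27, 24, 9, 12, 22, 29, 10, 11]


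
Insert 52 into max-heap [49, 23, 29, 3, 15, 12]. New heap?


Append 52: [49, 23, 29, 3, 15, 12, 52]
Bubble up: swap idx 6(52) with idx 2(29); swap idx 2(52) with idx 0(49)
Result: [52, 23, 49, 3, 15, 12, 29]


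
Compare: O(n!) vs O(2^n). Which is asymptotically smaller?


exponential grows slower than factorial
O(2^n) is asymptotically smaller; O(n!) grows faster


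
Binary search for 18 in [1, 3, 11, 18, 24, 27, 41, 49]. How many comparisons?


Search for 18:
[0,7] mid=3 arr[3]=18
Total: 1 comparisons


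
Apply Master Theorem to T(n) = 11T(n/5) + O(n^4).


a=11, b=5, c=4. log_5(11)=1.490 < c=4. Case 3: O(n^c) = O(n^4)
Complexity: O(n^4)


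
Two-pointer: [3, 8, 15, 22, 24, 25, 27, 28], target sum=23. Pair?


Two pointers: lo=0, hi=7
Found pair: (8, 15) summing to 23


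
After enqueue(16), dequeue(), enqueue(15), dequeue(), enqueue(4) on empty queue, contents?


enqueue(16) -> [16]
dequeue() returns 16 -> []
enqueue(15) -> [15]
dequeue() returns 15 -> []
enqueue(4) -> [4]
Final queue (front to back): [4]


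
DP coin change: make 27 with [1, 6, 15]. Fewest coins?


dp[0]=0; dp[i]=1+min(dp[i-c] for c in coins)
...dp[22]=3, dp[23]=4, dp[24]=4, dp[25]=5, dp[26]=6, dp[27]=3
Minimum coins for 27 = 3


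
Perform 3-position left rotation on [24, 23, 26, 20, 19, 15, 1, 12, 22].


Left rotate by 3: [20, 19, 15, 1, 12, 22, 24, 23, 26]


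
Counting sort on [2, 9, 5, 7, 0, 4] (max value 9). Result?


Count array: [1, 0, 1, 0, 1, 1, 0, 1, 0, 1]
Reconstruct: [0, 2, 4, 5, 7, 9]


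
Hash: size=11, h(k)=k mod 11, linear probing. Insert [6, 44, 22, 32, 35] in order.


Insertions: 6->slot 6; 44->slot 0; 22->slot 1; 32->slot 10; 35->slot 2
Table: [44, 22, 35, None, None, None, 6, None, None, None, 32]


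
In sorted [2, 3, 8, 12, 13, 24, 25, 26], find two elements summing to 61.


Two pointers: lo=0, hi=7
No pair sums to 61


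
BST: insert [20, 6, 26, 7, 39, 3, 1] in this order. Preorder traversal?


Root = 20; build tree by BST insertion.
Preorder traversal: [20, 6, 3, 1, 7, 26, 39]


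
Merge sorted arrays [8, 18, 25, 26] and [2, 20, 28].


Compare heads, take smaller each step.
Merged: [2, 8, 18, 20, 25, 26, 28]


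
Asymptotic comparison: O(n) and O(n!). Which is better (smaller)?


linear grows slower than factorial
O(n) is asymptotically smaller; O(n!) grows faster


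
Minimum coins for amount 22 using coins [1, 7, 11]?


dp[0]=0; dp[i]=1+min(dp[i-c] for c in coins)
...dp[17]=5, dp[18]=2, dp[19]=3, dp[20]=4, dp[21]=3, dp[22]=2
Minimum coins for 22 = 2


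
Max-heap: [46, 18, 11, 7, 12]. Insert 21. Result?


Append 21: [46, 18, 11, 7, 12, 21]
Bubble up: swap idx 5(21) with idx 2(11)
Result: [46, 18, 21, 7, 12, 11]


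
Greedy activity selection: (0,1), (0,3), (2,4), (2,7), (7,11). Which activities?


Greedy: pick earliest-ending, then skip overlaps.
Selected (3 activities): [(0, 1), (2, 4), (7, 11)]


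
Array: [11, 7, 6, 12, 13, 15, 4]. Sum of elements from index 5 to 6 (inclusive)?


Prefix sums: [0, 11, 18, 24, 36, 49, 64, 68]
Sum[5..6] = prefix[7] - prefix[5] = 68 - 49 = 19


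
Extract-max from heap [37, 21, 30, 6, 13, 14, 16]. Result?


Max = 37
Replace root with last, heapify down
Resulting heap: [30, 21, 16, 6, 13, 14]


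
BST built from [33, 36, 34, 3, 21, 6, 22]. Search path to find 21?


BST root = 33
Search for 21: compare at each node
Path: [33, 3, 21]


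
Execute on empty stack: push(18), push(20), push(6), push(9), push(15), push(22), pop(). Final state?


push(18) -> [18]
push(20) -> [18, 20]
push(6) -> [18, 20, 6]
push(9) -> [18, 20, 6, 9]
push(15) -> [18, 20, 6, 9, 15]
push(22) -> [18, 20, 6, 9, 15, 22]
pop() returns 22 -> [18, 20, 6, 9, 15]
Final stack (bottom to top): [18, 20, 6, 9, 15]


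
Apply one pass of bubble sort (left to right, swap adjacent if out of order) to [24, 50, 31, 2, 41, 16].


After one pass: [24, 31, 2, 41, 16, 50]


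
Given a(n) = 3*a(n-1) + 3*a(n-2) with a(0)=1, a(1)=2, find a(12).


Build bottom-up:
...a(10)=373734, a(11)=1416933, a(12)=3*1416933+3*373734=5372001


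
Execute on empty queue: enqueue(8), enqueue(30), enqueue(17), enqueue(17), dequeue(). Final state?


enqueue(8) -> [8]
enqueue(30) -> [8, 30]
enqueue(17) -> [8, 30, 17]
enqueue(17) -> [8, 30, 17, 17]
dequeue() returns 8 -> [30, 17, 17]
Final queue (front to back): [30, 17, 17]


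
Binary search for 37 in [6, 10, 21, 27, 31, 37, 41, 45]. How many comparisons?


Search for 37:
[0,7] mid=3 arr[3]=27
[4,7] mid=5 arr[5]=37
Total: 2 comparisons


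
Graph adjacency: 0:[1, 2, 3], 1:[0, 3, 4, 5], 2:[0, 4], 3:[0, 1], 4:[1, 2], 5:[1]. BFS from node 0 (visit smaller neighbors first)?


BFS queue: start with [0]
Visit order: [0, 1, 2, 3, 4, 5]


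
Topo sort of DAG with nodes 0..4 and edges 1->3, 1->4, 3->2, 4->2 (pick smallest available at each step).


Kahn's algorithm, process smallest node first
Order: [0, 1, 3, 4, 2]


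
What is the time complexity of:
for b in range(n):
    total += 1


Per nesting level: O(n) = O(n)
Complexity: O(n)


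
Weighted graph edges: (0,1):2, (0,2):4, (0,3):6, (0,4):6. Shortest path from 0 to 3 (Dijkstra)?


Dijkstra from 0:
Distances: {0: 0, 1: 2, 2: 4, 3: 6, 4: 6}
Shortest distance to 3 = 6, path = [0, 3]


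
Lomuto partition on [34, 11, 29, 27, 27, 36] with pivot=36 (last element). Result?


Elements <= 36 go left of pivot.
Result: [34, 11, 29, 27, 27, 36], pivot at index 5


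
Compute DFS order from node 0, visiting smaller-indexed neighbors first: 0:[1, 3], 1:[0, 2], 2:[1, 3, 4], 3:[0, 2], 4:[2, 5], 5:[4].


DFS stack-based: start with [0]
Visit order: [0, 1, 2, 3, 4, 5]


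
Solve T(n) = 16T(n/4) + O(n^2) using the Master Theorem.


a=16, b=4, c=2. log_4(16)=2 = c=2. Case 2: O(n^c log n) = O(n^2 log n)
Complexity: O(n^2 log n)


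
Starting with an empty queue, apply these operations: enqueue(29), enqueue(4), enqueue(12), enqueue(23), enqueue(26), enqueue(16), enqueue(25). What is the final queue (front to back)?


enqueue(29) -> [29]
enqueue(4) -> [29, 4]
enqueue(12) -> [29, 4, 12]
enqueue(23) -> [29, 4, 12, 23]
enqueue(26) -> [29, 4, 12, 23, 26]
enqueue(16) -> [29, 4, 12, 23, 26, 16]
enqueue(25) -> [29, 4, 12, 23, 26, 16, 25]
Final queue (front to back): [29, 4, 12, 23, 26, 16, 25]


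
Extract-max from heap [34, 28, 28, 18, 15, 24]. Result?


Max = 34
Replace root with last, heapify down
Resulting heap: [28, 24, 28, 18, 15]


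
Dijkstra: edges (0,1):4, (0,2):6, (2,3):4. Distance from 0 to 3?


Dijkstra from 0:
Distances: {0: 0, 1: 4, 2: 6, 3: 10}
Shortest distance to 3 = 10, path = [0, 2, 3]


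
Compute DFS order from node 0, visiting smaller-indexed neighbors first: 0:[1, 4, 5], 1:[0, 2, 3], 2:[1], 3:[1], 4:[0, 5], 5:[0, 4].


DFS stack-based: start with [0]
Visit order: [0, 1, 2, 3, 4, 5]


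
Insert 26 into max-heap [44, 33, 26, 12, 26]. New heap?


Append 26: [44, 33, 26, 12, 26, 26]
Bubble up: no swaps needed
Result: [44, 33, 26, 12, 26, 26]


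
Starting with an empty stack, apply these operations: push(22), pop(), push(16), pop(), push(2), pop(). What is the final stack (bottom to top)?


push(22) -> [22]
pop() returns 22 -> []
push(16) -> [16]
pop() returns 16 -> []
push(2) -> [2]
pop() returns 2 -> []
Final stack (bottom to top): []


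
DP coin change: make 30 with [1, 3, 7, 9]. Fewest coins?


dp[0]=0; dp[i]=1+min(dp[i-c] for c in coins)
...dp[25]=3, dp[26]=4, dp[27]=3, dp[28]=4, dp[29]=5, dp[30]=4
Minimum coins for 30 = 4


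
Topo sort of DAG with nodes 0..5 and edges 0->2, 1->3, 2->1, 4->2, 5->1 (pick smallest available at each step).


Kahn's algorithm, process smallest node first
Order: [0, 4, 2, 5, 1, 3]


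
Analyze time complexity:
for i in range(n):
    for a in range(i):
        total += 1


Per nesting level: O(n) * O(n) [triangular over i] = O(n^2)
Complexity: O(n^2)


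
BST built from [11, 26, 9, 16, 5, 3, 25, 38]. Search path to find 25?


BST root = 11
Search for 25: compare at each node
Path: [11, 26, 16, 25]


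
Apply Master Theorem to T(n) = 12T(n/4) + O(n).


a=12, b=4, c=1. log_4(12)=1.792 > c=1. Case 1: O(n^log_b(a)) = O(n^1.792)
Complexity: O(n^1.792)


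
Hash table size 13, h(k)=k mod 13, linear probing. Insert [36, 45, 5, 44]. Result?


Insertions: 36->slot 10; 45->slot 6; 5->slot 5; 44->slot 7
Table: [None, None, None, None, None, 5, 45, 44, None, None, 36, None, None]


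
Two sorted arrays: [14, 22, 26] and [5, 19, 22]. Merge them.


Compare heads, take smaller each step.
Merged: [5, 14, 19, 22, 22, 26]


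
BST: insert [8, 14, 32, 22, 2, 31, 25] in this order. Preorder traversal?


Root = 8; build tree by BST insertion.
Preorder traversal: [8, 2, 14, 32, 22, 31, 25]


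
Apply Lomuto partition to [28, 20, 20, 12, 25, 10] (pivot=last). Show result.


Elements <= 10 go left of pivot.
Result: [10, 20, 20, 12, 25, 28], pivot at index 0


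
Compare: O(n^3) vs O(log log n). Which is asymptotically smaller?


double-logarithmic grows slower than cubic
O(log log n) is asymptotically smaller; O(n^3) grows faster


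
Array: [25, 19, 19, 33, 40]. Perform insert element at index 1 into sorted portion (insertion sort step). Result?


After one pass: [19, 25, 19, 33, 40]


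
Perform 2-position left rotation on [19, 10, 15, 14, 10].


Left rotate by 2: [15, 14, 10, 19, 10]


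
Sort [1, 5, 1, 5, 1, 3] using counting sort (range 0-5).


Count array: [0, 3, 0, 1, 0, 2]
Reconstruct: [1, 1, 1, 3, 5, 5]


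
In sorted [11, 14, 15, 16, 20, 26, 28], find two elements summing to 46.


Two pointers: lo=0, hi=6
Found pair: (20, 26) summing to 46


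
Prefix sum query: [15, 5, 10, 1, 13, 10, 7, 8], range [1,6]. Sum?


Prefix sums: [0, 15, 20, 30, 31, 44, 54, 61, 69]
Sum[1..6] = prefix[7] - prefix[1] = 61 - 15 = 46


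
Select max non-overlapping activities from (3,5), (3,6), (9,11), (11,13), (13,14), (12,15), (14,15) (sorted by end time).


Greedy: pick earliest-ending, then skip overlaps.
Selected (5 activities): [(3, 5), (9, 11), (11, 13), (13, 14), (14, 15)]


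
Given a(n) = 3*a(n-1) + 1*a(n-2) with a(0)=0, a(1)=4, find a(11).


Build bottom-up:
...a(9)=51880, a(10)=171348, a(11)=3*171348+1*51880=565924


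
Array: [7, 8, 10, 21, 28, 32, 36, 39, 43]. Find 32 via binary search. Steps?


Search for 32:
[0,8] mid=4 arr[4]=28
[5,8] mid=6 arr[6]=36
[5,5] mid=5 arr[5]=32
Total: 3 comparisons


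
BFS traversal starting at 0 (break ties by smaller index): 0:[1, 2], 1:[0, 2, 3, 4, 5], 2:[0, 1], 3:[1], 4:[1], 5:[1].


BFS queue: start with [0]
Visit order: [0, 1, 2, 3, 4, 5]


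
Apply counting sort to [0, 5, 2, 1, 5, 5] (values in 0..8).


Count array: [1, 1, 1, 0, 0, 3, 0, 0, 0]
Reconstruct: [0, 1, 2, 5, 5, 5]


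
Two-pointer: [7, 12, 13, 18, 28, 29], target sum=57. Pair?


Two pointers: lo=0, hi=5
Found pair: (28, 29) summing to 57


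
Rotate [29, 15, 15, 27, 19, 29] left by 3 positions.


Left rotate by 3: [27, 19, 29, 29, 15, 15]


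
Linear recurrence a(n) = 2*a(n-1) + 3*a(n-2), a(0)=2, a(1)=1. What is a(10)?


Build bottom-up:
...a(8)=4922, a(9)=14761, a(10)=2*14761+3*4922=44288


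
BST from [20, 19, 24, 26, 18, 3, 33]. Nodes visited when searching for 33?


BST root = 20
Search for 33: compare at each node
Path: [20, 24, 26, 33]


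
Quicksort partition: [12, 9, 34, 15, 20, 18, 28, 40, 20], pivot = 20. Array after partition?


Elements <= 20 go left of pivot.
Result: [12, 9, 15, 20, 18, 20, 28, 40, 34], pivot at index 5


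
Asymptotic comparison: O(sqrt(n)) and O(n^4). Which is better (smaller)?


sublinear grows slower than quartic
O(sqrt(n)) is asymptotically smaller; O(n^4) grows faster


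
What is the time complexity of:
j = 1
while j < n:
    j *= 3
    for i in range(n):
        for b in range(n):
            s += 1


Per nesting level: O(log n) * O(n) * O(n) = O(n^2 log n)
Complexity: O(n^2 log n)


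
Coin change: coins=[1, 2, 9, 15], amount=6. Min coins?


dp[0]=0; dp[i]=1+min(dp[i-c] for c in coins)
...dp[1]=1, dp[2]=1, dp[3]=2, dp[4]=2, dp[5]=3, dp[6]=3
Minimum coins for 6 = 3


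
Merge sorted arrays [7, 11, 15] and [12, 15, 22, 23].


Compare heads, take smaller each step.
Merged: [7, 11, 12, 15, 15, 22, 23]


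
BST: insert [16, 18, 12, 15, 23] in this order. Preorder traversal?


Root = 16; build tree by BST insertion.
Preorder traversal: [16, 12, 15, 18, 23]


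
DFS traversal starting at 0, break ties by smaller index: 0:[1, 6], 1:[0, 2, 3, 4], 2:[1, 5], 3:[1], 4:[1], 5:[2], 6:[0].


DFS stack-based: start with [0]
Visit order: [0, 1, 2, 5, 3, 4, 6]


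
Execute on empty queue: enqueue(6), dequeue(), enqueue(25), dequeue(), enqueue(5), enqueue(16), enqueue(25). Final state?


enqueue(6) -> [6]
dequeue() returns 6 -> []
enqueue(25) -> [25]
dequeue() returns 25 -> []
enqueue(5) -> [5]
enqueue(16) -> [5, 16]
enqueue(25) -> [5, 16, 25]
Final queue (front to back): [5, 16, 25]


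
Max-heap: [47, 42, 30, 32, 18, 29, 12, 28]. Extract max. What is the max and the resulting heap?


Max = 47
Replace root with last, heapify down
Resulting heap: [42, 32, 30, 28, 18, 29, 12]


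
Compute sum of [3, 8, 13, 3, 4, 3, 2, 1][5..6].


Prefix sums: [0, 3, 11, 24, 27, 31, 34, 36, 37]
Sum[5..6] = prefix[7] - prefix[5] = 36 - 31 = 5


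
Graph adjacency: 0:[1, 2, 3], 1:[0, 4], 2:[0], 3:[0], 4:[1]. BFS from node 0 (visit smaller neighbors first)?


BFS queue: start with [0]
Visit order: [0, 1, 2, 3, 4]


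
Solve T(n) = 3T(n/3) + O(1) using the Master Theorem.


a=3, b=3, c=0. log_3(3)=1 > c=0. Case 1: O(n^log_b(a)) = O(n)
Complexity: O(n)


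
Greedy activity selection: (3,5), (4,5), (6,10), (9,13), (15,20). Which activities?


Greedy: pick earliest-ending, then skip overlaps.
Selected (3 activities): [(3, 5), (6, 10), (15, 20)]


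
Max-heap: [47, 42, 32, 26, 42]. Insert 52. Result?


Append 52: [47, 42, 32, 26, 42, 52]
Bubble up: swap idx 5(52) with idx 2(32); swap idx 2(52) with idx 0(47)
Result: [52, 42, 47, 26, 42, 32]


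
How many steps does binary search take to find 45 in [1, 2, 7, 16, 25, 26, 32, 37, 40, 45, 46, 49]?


Search for 45:
[0,11] mid=5 arr[5]=26
[6,11] mid=8 arr[8]=40
[9,11] mid=10 arr[10]=46
[9,9] mid=9 arr[9]=45
Total: 4 comparisons


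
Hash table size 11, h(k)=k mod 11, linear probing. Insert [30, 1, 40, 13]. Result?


Insertions: 30->slot 8; 1->slot 1; 40->slot 7; 13->slot 2
Table: [None, 1, 13, None, None, None, None, 40, 30, None, None]


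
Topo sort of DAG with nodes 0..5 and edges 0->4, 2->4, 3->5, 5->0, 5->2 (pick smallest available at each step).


Kahn's algorithm, process smallest node first
Order: [1, 3, 5, 0, 2, 4]


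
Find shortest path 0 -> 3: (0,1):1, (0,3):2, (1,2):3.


Dijkstra from 0:
Distances: {0: 0, 1: 1, 2: 4, 3: 2}
Shortest distance to 3 = 2, path = [0, 3]


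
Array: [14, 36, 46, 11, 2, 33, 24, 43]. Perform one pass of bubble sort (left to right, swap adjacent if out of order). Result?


After one pass: [14, 36, 11, 2, 33, 24, 43, 46]


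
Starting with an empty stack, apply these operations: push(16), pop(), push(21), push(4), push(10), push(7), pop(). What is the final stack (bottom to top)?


push(16) -> [16]
pop() returns 16 -> []
push(21) -> [21]
push(4) -> [21, 4]
push(10) -> [21, 4, 10]
push(7) -> [21, 4, 10, 7]
pop() returns 7 -> [21, 4, 10]
Final stack (bottom to top): [21, 4, 10]


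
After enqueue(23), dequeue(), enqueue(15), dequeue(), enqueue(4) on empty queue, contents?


enqueue(23) -> [23]
dequeue() returns 23 -> []
enqueue(15) -> [15]
dequeue() returns 15 -> []
enqueue(4) -> [4]
Final queue (front to back): [4]


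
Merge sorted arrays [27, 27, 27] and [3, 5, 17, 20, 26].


Compare heads, take smaller each step.
Merged: [3, 5, 17, 20, 26, 27, 27, 27]


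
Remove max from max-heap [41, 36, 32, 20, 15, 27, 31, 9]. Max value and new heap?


Max = 41
Replace root with last, heapify down
Resulting heap: [36, 20, 32, 9, 15, 27, 31]


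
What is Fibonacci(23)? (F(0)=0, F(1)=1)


F(n)=F(n-1)+F(n-2)
...F(21)=10946, F(22)=17711, F(23)=28657


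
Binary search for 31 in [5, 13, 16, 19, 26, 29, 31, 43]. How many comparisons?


Search for 31:
[0,7] mid=3 arr[3]=19
[4,7] mid=5 arr[5]=29
[6,7] mid=6 arr[6]=31
Total: 3 comparisons


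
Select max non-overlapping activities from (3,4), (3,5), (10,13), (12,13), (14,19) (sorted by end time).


Greedy: pick earliest-ending, then skip overlaps.
Selected (3 activities): [(3, 4), (10, 13), (14, 19)]


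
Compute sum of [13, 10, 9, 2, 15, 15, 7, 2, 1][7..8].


Prefix sums: [0, 13, 23, 32, 34, 49, 64, 71, 73, 74]
Sum[7..8] = prefix[9] - prefix[7] = 74 - 71 = 3


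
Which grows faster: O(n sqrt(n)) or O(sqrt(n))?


sublinear grows slower than n^1.5
O(sqrt(n)) is asymptotically smaller; O(n sqrt(n)) grows faster


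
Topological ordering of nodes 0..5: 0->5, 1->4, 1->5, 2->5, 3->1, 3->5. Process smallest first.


Kahn's algorithm, process smallest node first
Order: [0, 2, 3, 1, 4, 5]


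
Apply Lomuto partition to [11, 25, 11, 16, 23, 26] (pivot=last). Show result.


Elements <= 26 go left of pivot.
Result: [11, 25, 11, 16, 23, 26], pivot at index 5


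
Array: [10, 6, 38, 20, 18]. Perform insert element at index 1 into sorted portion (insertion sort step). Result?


After one pass: [6, 10, 38, 20, 18]


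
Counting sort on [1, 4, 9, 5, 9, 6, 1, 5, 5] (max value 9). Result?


Count array: [0, 2, 0, 0, 1, 3, 1, 0, 0, 2]
Reconstruct: [1, 1, 4, 5, 5, 5, 6, 9, 9]


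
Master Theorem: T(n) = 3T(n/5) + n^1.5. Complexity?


a=3, b=5, c=1.5. log_5(3)=0.683 < c=1.5. Case 3: O(n^c) = O(n^1.500)
Complexity: O(n^1.500)


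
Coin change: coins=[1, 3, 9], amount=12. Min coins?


dp[0]=0; dp[i]=1+min(dp[i-c] for c in coins)
...dp[7]=3, dp[8]=4, dp[9]=1, dp[10]=2, dp[11]=3, dp[12]=2
Minimum coins for 12 = 2


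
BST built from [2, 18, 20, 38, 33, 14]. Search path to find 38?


BST root = 2
Search for 38: compare at each node
Path: [2, 18, 20, 38]


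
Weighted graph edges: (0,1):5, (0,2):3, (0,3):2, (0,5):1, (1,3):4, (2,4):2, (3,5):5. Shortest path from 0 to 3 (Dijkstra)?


Dijkstra from 0:
Distances: {0: 0, 1: 5, 2: 3, 3: 2, 4: 5, 5: 1}
Shortest distance to 3 = 2, path = [0, 3]


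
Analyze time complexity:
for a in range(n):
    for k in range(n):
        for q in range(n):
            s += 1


Per nesting level: O(n) * O(n) * O(n) = O(n^3)
Complexity: O(n^3)


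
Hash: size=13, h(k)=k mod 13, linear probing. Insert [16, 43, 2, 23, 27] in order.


Insertions: 16->slot 3; 43->slot 4; 2->slot 2; 23->slot 10; 27->slot 1
Table: [None, 27, 2, 16, 43, None, None, None, None, None, 23, None, None]


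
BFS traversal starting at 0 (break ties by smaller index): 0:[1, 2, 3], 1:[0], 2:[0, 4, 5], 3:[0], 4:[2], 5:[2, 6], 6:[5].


BFS queue: start with [0]
Visit order: [0, 1, 2, 3, 4, 5, 6]


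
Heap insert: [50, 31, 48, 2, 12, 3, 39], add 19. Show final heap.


Append 19: [50, 31, 48, 2, 12, 3, 39, 19]
Bubble up: swap idx 7(19) with idx 3(2)
Result: [50, 31, 48, 19, 12, 3, 39, 2]


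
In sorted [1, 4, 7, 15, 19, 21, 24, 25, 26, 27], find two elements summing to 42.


Two pointers: lo=0, hi=9
Found pair: (15, 27) summing to 42


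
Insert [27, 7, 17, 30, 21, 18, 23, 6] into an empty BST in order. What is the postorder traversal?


Root = 27; build tree by BST insertion.
Postorder traversal: [6, 18, 23, 21, 17, 7, 30, 27]


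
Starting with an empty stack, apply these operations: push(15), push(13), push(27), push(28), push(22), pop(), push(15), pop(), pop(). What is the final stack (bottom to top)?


push(15) -> [15]
push(13) -> [15, 13]
push(27) -> [15, 13, 27]
push(28) -> [15, 13, 27, 28]
push(22) -> [15, 13, 27, 28, 22]
pop() returns 22 -> [15, 13, 27, 28]
push(15) -> [15, 13, 27, 28, 15]
pop() returns 15 -> [15, 13, 27, 28]
pop() returns 28 -> [15, 13, 27]
Final stack (bottom to top): [15, 13, 27]


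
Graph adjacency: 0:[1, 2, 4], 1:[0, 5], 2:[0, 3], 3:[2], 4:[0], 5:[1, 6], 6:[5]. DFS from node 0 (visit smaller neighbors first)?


DFS stack-based: start with [0]
Visit order: [0, 1, 5, 6, 2, 3, 4]


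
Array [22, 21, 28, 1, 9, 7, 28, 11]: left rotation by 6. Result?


Left rotate by 6: [28, 11, 22, 21, 28, 1, 9, 7]


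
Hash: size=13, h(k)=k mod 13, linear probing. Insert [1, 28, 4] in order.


Insertions: 1->slot 1; 28->slot 2; 4->slot 4
Table: [None, 1, 28, None, 4, None, None, None, None, None, None, None, None]


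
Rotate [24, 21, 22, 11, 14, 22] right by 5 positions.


Right rotate by 5: [21, 22, 11, 14, 22, 24]


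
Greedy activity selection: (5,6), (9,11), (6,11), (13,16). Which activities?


Greedy: pick earliest-ending, then skip overlaps.
Selected (3 activities): [(5, 6), (9, 11), (13, 16)]


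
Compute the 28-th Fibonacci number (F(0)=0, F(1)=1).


F(n)=F(n-1)+F(n-2)
...F(26)=121393, F(27)=196418, F(28)=317811


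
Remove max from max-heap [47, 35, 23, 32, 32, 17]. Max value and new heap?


Max = 47
Replace root with last, heapify down
Resulting heap: [35, 32, 23, 17, 32]


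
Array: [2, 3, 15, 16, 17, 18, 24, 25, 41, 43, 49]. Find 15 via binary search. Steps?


Search for 15:
[0,10] mid=5 arr[5]=18
[0,4] mid=2 arr[2]=15
Total: 2 comparisons


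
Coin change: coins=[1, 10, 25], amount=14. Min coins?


dp[0]=0; dp[i]=1+min(dp[i-c] for c in coins)
...dp[9]=9, dp[10]=1, dp[11]=2, dp[12]=3, dp[13]=4, dp[14]=5
Minimum coins for 14 = 5


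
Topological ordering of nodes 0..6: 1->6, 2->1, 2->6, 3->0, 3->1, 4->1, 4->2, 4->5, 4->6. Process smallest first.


Kahn's algorithm, process smallest node first
Order: [3, 0, 4, 2, 1, 5, 6]


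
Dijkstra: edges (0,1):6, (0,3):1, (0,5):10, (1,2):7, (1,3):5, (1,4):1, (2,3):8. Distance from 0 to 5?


Dijkstra from 0:
Distances: {0: 0, 1: 6, 2: 9, 3: 1, 4: 7, 5: 10}
Shortest distance to 5 = 10, path = [0, 5]


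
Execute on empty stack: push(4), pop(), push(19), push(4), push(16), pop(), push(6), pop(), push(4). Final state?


push(4) -> [4]
pop() returns 4 -> []
push(19) -> [19]
push(4) -> [19, 4]
push(16) -> [19, 4, 16]
pop() returns 16 -> [19, 4]
push(6) -> [19, 4, 6]
pop() returns 6 -> [19, 4]
push(4) -> [19, 4, 4]
Final stack (bottom to top): [19, 4, 4]


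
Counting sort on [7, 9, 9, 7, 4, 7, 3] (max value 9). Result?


Count array: [0, 0, 0, 1, 1, 0, 0, 3, 0, 2]
Reconstruct: [3, 4, 7, 7, 7, 9, 9]


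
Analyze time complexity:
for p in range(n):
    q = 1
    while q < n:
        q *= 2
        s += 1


Per nesting level: O(n) * O(log n) = O(n log n)
Complexity: O(n log n)


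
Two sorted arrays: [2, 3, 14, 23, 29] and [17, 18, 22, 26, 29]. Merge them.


Compare heads, take smaller each step.
Merged: [2, 3, 14, 17, 18, 22, 23, 26, 29, 29]


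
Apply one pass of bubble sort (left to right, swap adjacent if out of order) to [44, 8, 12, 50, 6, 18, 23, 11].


After one pass: [8, 12, 44, 6, 18, 23, 11, 50]


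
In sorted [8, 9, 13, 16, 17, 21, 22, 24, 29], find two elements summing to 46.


Two pointers: lo=0, hi=8
Found pair: (17, 29) summing to 46


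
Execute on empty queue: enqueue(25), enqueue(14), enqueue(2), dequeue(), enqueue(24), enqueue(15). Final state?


enqueue(25) -> [25]
enqueue(14) -> [25, 14]
enqueue(2) -> [25, 14, 2]
dequeue() returns 25 -> [14, 2]
enqueue(24) -> [14, 2, 24]
enqueue(15) -> [14, 2, 24, 15]
Final queue (front to back): [14, 2, 24, 15]


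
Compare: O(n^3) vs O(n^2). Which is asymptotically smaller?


quadratic grows slower than cubic
O(n^2) is asymptotically smaller; O(n^3) grows faster


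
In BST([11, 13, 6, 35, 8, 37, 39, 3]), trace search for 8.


BST root = 11
Search for 8: compare at each node
Path: [11, 6, 8]


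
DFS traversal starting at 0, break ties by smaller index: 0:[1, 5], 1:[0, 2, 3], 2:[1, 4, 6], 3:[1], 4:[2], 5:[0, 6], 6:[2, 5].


DFS stack-based: start with [0]
Visit order: [0, 1, 2, 4, 6, 5, 3]


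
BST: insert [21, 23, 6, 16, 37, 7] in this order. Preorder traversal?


Root = 21; build tree by BST insertion.
Preorder traversal: [21, 6, 16, 7, 23, 37]


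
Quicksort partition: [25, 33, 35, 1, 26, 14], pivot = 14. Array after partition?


Elements <= 14 go left of pivot.
Result: [1, 14, 35, 25, 26, 33], pivot at index 1


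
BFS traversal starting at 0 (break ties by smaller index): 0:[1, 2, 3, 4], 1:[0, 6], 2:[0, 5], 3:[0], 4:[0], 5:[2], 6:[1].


BFS queue: start with [0]
Visit order: [0, 1, 2, 3, 4, 6, 5]


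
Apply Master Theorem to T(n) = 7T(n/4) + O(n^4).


a=7, b=4, c=4. log_4(7)=1.404 < c=4. Case 3: O(n^c) = O(n^4)
Complexity: O(n^4)


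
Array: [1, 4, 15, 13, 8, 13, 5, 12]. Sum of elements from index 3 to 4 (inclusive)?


Prefix sums: [0, 1, 5, 20, 33, 41, 54, 59, 71]
Sum[3..4] = prefix[5] - prefix[3] = 41 - 20 = 21


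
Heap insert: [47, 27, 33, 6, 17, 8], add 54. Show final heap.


Append 54: [47, 27, 33, 6, 17, 8, 54]
Bubble up: swap idx 6(54) with idx 2(33); swap idx 2(54) with idx 0(47)
Result: [54, 27, 47, 6, 17, 8, 33]


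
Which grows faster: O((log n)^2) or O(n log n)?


polylogarithmic grows slower than linearithmic
O((log n)^2) is asymptotically smaller; O(n log n) grows faster


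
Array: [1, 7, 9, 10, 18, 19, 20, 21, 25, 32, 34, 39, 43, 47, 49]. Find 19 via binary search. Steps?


Search for 19:
[0,14] mid=7 arr[7]=21
[0,6] mid=3 arr[3]=10
[4,6] mid=5 arr[5]=19
Total: 3 comparisons


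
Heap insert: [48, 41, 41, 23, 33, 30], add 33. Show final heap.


Append 33: [48, 41, 41, 23, 33, 30, 33]
Bubble up: no swaps needed
Result: [48, 41, 41, 23, 33, 30, 33]


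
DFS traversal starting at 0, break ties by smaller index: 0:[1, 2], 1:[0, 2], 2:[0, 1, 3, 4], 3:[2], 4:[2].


DFS stack-based: start with [0]
Visit order: [0, 1, 2, 3, 4]


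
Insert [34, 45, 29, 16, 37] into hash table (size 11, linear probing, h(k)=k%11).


Insertions: 34->slot 1; 45->slot 2; 29->slot 7; 16->slot 5; 37->slot 4
Table: [None, 34, 45, None, 37, 16, None, 29, None, None, None]


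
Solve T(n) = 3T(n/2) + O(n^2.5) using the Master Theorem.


a=3, b=2, c=2.5. log_2(3)=1.585 < c=2.5. Case 3: O(n^c) = O(n^2.500)
Complexity: O(n^2.500)


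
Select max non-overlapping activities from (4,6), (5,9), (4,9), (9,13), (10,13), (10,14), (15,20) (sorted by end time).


Greedy: pick earliest-ending, then skip overlaps.
Selected (3 activities): [(4, 6), (9, 13), (15, 20)]


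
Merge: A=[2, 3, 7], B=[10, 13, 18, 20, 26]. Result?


Compare heads, take smaller each step.
Merged: [2, 3, 7, 10, 13, 18, 20, 26]


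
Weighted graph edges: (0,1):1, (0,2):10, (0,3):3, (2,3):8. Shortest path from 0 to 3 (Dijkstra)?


Dijkstra from 0:
Distances: {0: 0, 1: 1, 2: 10, 3: 3}
Shortest distance to 3 = 3, path = [0, 3]


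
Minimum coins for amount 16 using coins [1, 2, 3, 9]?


dp[0]=0; dp[i]=1+min(dp[i-c] for c in coins)
...dp[11]=2, dp[12]=2, dp[13]=3, dp[14]=3, dp[15]=3, dp[16]=4
Minimum coins for 16 = 4


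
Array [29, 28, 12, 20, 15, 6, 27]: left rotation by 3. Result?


Left rotate by 3: [20, 15, 6, 27, 29, 28, 12]


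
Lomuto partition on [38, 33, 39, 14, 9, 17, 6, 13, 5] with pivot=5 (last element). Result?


Elements <= 5 go left of pivot.
Result: [5, 33, 39, 14, 9, 17, 6, 13, 38], pivot at index 0


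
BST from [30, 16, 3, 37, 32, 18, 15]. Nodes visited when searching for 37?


BST root = 30
Search for 37: compare at each node
Path: [30, 37]


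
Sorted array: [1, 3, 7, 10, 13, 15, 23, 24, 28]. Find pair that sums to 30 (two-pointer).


Two pointers: lo=0, hi=8
Found pair: (7, 23) summing to 30


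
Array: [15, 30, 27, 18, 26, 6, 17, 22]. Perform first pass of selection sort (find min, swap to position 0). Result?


After one pass: [6, 30, 27, 18, 26, 15, 17, 22]


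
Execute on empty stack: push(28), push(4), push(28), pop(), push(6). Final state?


push(28) -> [28]
push(4) -> [28, 4]
push(28) -> [28, 4, 28]
pop() returns 28 -> [28, 4]
push(6) -> [28, 4, 6]
Final stack (bottom to top): [28, 4, 6]


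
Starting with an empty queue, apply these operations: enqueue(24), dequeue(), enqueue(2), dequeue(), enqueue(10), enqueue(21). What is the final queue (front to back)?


enqueue(24) -> [24]
dequeue() returns 24 -> []
enqueue(2) -> [2]
dequeue() returns 2 -> []
enqueue(10) -> [10]
enqueue(21) -> [10, 21]
Final queue (front to back): [10, 21]


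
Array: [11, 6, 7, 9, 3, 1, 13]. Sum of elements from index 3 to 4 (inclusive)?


Prefix sums: [0, 11, 17, 24, 33, 36, 37, 50]
Sum[3..4] = prefix[5] - prefix[3] = 36 - 24 = 12


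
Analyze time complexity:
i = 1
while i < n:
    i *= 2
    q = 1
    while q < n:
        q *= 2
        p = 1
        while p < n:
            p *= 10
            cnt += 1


Per nesting level: O(log n) * O(log n) * O(log n) = O((log n)^3)
Complexity: O((log n)^3)


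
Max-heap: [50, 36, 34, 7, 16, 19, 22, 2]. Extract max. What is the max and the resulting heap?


Max = 50
Replace root with last, heapify down
Resulting heap: [36, 16, 34, 7, 2, 19, 22]


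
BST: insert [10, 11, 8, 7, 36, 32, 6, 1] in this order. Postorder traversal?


Root = 10; build tree by BST insertion.
Postorder traversal: [1, 6, 7, 8, 32, 36, 11, 10]


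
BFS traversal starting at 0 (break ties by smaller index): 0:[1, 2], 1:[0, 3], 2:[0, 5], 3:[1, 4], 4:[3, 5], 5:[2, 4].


BFS queue: start with [0]
Visit order: [0, 1, 2, 3, 5, 4]


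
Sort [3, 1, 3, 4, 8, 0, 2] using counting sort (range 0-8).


Count array: [1, 1, 1, 2, 1, 0, 0, 0, 1]
Reconstruct: [0, 1, 2, 3, 3, 4, 8]


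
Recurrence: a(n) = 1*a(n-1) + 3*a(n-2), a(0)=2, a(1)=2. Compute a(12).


Build bottom-up:
...a(10)=5366, a(11)=12320, a(12)=1*12320+3*5366=28418


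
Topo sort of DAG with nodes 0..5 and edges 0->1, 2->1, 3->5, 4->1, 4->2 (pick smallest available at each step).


Kahn's algorithm, process smallest node first
Order: [0, 3, 4, 2, 1, 5]


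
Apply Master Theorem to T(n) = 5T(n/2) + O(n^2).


a=5, b=2, c=2. log_2(5)=2.322 > c=2. Case 1: O(n^log_b(a)) = O(n^2.322)
Complexity: O(n^2.322)


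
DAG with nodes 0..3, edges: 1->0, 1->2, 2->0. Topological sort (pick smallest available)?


Kahn's algorithm, process smallest node first
Order: [1, 2, 0, 3]


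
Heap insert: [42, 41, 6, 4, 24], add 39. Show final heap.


Append 39: [42, 41, 6, 4, 24, 39]
Bubble up: swap idx 5(39) with idx 2(6)
Result: [42, 41, 39, 4, 24, 6]


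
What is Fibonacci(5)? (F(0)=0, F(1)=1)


F(n)=F(n-1)+F(n-2)
...F(3)=2, F(4)=3, F(5)=5


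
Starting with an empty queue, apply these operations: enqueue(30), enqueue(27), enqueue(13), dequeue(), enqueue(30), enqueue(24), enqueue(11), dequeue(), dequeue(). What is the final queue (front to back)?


enqueue(30) -> [30]
enqueue(27) -> [30, 27]
enqueue(13) -> [30, 27, 13]
dequeue() returns 30 -> [27, 13]
enqueue(30) -> [27, 13, 30]
enqueue(24) -> [27, 13, 30, 24]
enqueue(11) -> [27, 13, 30, 24, 11]
dequeue() returns 27 -> [13, 30, 24, 11]
dequeue() returns 13 -> [30, 24, 11]
Final queue (front to back): [30, 24, 11]


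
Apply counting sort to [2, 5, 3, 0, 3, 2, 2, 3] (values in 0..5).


Count array: [1, 0, 3, 3, 0, 1]
Reconstruct: [0, 2, 2, 2, 3, 3, 3, 5]


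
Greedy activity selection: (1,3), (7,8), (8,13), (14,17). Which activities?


Greedy: pick earliest-ending, then skip overlaps.
Selected (4 activities): [(1, 3), (7, 8), (8, 13), (14, 17)]


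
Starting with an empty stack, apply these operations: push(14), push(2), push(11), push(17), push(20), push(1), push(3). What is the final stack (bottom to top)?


push(14) -> [14]
push(2) -> [14, 2]
push(11) -> [14, 2, 11]
push(17) -> [14, 2, 11, 17]
push(20) -> [14, 2, 11, 17, 20]
push(1) -> [14, 2, 11, 17, 20, 1]
push(3) -> [14, 2, 11, 17, 20, 1, 3]
Final stack (bottom to top): [14, 2, 11, 17, 20, 1, 3]


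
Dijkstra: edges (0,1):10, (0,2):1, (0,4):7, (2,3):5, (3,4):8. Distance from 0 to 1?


Dijkstra from 0:
Distances: {0: 0, 1: 10, 2: 1, 3: 6, 4: 7}
Shortest distance to 1 = 10, path = [0, 1]


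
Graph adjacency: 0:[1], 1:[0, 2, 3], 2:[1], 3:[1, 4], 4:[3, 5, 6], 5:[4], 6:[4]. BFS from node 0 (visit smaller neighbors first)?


BFS queue: start with [0]
Visit order: [0, 1, 2, 3, 4, 5, 6]


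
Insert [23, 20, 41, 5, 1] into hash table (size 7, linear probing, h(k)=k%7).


Insertions: 23->slot 2; 20->slot 6; 41->slot 0; 5->slot 5; 1->slot 1
Table: [41, 1, 23, None, None, 5, 20]


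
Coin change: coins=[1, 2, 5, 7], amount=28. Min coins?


dp[0]=0; dp[i]=1+min(dp[i-c] for c in coins)
...dp[23]=4, dp[24]=4, dp[25]=5, dp[26]=4, dp[27]=5, dp[28]=4
Minimum coins for 28 = 4


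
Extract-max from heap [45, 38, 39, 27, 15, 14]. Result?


Max = 45
Replace root with last, heapify down
Resulting heap: [39, 38, 14, 27, 15]


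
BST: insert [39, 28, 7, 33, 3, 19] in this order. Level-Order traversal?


Root = 39; build tree by BST insertion.
Level-Order traversal: [39, 28, 7, 33, 3, 19]


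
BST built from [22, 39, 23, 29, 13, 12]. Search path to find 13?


BST root = 22
Search for 13: compare at each node
Path: [22, 13]


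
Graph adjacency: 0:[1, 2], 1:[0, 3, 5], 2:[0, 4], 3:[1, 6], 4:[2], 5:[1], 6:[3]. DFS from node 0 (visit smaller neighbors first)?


DFS stack-based: start with [0]
Visit order: [0, 1, 3, 6, 5, 2, 4]


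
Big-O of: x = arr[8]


Analysis: constant-time operation, no loop
Complexity: O(1)


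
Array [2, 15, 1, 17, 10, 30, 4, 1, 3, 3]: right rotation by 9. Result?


Right rotate by 9: [15, 1, 17, 10, 30, 4, 1, 3, 3, 2]


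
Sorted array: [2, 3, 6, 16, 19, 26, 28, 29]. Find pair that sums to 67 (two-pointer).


Two pointers: lo=0, hi=7
No pair sums to 67


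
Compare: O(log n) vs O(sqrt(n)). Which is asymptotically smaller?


logarithmic grows slower than sublinear
O(log n) is asymptotically smaller; O(sqrt(n)) grows faster


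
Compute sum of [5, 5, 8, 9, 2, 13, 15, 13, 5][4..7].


Prefix sums: [0, 5, 10, 18, 27, 29, 42, 57, 70, 75]
Sum[4..7] = prefix[8] - prefix[4] = 70 - 27 = 43


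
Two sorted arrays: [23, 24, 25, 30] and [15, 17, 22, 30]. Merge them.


Compare heads, take smaller each step.
Merged: [15, 17, 22, 23, 24, 25, 30, 30]
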